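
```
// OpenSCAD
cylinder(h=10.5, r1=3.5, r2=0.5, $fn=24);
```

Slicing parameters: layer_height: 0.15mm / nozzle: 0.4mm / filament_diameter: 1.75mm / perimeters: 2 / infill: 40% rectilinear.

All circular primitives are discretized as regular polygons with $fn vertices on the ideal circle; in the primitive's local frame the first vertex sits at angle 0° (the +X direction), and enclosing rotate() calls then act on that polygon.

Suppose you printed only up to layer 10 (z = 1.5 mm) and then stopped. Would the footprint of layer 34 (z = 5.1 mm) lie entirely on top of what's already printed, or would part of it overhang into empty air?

entirely on top

Compare the two slices. At z = 1.5: the cone contributes a regular 24-gon of circumradius 3.071 (interpolated between r1=3.5 and r2=0.5 at t=0.143) (area = (24/2)·3.071²·sin(360°/24) = 29.30 mm²). At z = 5.1: the cone contributes a regular 24-gon of circumradius 2.043 (interpolated between r1=3.5 and r2=0.5 at t=0.486) (area = (24/2)·2.043²·sin(360°/24) = 12.96 mm²). Checking containment: the cross-section at z = 5.1 is a subset of the cross-section at z = 1.5.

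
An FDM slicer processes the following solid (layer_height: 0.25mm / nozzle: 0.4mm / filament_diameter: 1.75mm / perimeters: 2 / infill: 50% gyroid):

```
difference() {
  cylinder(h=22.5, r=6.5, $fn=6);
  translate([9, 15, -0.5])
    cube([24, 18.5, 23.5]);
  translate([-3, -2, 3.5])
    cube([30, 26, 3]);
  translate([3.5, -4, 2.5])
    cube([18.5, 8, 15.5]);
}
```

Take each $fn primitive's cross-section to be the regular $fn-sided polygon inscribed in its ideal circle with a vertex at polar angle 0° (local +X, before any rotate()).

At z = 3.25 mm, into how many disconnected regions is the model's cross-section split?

1

At z = 3.25 mm: the r=6.5 cylinder gives a regular 6-gon of circumradius 6.5 (constant along its height); the cube at (9, 15) (footprint 24×18.5) is included at this height; the cube at (-3, -2) is absent (z outside [3.5, 6.5]); the cube at (3.5, -4) (footprint 18.5×8) is included at this height; Taking the first minus the rest: starting from the r=6.5 cylinder, the 24×18.5 cube at (9, 15) misses the remaining region (no effect); the 18.5×8 cube at (3.5, -4) partially overlaps it — only the 14.76 mm² overlap (of its 148.00 mm²) is removed, clipping the outline — 1 connected region. The result has 1 disconnected region.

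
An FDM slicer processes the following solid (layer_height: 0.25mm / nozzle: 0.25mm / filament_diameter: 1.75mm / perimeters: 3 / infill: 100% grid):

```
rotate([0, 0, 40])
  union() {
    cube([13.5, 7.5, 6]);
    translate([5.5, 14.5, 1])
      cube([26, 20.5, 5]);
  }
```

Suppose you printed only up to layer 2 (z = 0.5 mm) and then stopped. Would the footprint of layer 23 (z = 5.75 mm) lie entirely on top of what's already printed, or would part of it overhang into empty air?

part overhangs

Compare the two slices. At z = 0.5: the cube (footprint 13.5×7.5) is included at this height (area 101.25 mm²); the cube at (5.5, 14.5) is absent (z outside [1, 6]); Combining (union): only the 13.5×7.5 cube is present, so the union is just that shape — area = 101.25 mm²; (whole slice rotated 40° about Z — lengths, areas and connectivity unchanged). At z = 5.75: the cube (footprint 13.5×7.5) is included at this height (area 101.25 mm²); the cube at (5.5, 14.5) is present — its section is the full 26×20.5 rectangle (area 533.00 mm²); Merging all regions: the 2 present regions are separate (no shared area or edge), so areas and boundary lengths simply add and each stays a separate island — area = 634.25 mm²; (rotated 40° about Z; rotation is an isometry so areas/perimeters/island counts are preserved). Checking containment: at z = 5.75 the cross-section extends beyond the z = 0.5 cross-section by about 533.00 mm².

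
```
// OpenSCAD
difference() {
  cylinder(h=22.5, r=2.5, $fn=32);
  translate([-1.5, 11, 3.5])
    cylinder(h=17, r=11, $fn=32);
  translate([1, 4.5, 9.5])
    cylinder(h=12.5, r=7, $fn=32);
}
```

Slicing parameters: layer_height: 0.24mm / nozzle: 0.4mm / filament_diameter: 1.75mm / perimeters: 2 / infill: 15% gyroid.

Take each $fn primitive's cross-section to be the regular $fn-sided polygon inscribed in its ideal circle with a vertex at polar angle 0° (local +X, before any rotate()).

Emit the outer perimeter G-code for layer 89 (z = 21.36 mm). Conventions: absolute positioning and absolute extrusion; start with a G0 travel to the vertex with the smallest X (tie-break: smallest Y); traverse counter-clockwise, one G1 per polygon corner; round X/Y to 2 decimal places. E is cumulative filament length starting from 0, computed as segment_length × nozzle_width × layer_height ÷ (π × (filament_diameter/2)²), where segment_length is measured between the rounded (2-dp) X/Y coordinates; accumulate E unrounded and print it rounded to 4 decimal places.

At z = 21.36 mm: the r=2.5 cylinder gives a regular 32-gon of circumradius 2.5 (constant along its height); the cylinder at (-1.5, 11) does not reach this height (z outside [3.5, 20.5]); the r=7 cylinder at (1, 4.5) contributes a regular 32-gon of circumradius 7; Taking the first minus the rest: starting from the r=2.5 cylinder, the r=7 cylinder at (1, 4.5) partially overlaps it — only the 19.34 mm² overlap (of its 152.95 mm²) is removed, clipping the outline — 1 connected region. The outline is a single polygon with 7 vertices. Extrusion per mm of travel: 0.4 × 0.24 / (π × 0.875²) = 0.039912. Accumulating E over each segment gives final E = 0.1594.

G0 X-1.43 Y-2.04 Z21.36
G1 X-1.39 Y-2.08 E0.0023
G1 X-0.96 Y-2.31 E0.0217
G1 X-0.49 Y-2.45 E0.0413
G1 X0.00 Y-2.50 E0.0610
G1 X0.49 Y-2.45 E0.0806
G1 X-0.37 Y-2.37 E0.1151
G1 X-1.43 Y-2.04 E0.1594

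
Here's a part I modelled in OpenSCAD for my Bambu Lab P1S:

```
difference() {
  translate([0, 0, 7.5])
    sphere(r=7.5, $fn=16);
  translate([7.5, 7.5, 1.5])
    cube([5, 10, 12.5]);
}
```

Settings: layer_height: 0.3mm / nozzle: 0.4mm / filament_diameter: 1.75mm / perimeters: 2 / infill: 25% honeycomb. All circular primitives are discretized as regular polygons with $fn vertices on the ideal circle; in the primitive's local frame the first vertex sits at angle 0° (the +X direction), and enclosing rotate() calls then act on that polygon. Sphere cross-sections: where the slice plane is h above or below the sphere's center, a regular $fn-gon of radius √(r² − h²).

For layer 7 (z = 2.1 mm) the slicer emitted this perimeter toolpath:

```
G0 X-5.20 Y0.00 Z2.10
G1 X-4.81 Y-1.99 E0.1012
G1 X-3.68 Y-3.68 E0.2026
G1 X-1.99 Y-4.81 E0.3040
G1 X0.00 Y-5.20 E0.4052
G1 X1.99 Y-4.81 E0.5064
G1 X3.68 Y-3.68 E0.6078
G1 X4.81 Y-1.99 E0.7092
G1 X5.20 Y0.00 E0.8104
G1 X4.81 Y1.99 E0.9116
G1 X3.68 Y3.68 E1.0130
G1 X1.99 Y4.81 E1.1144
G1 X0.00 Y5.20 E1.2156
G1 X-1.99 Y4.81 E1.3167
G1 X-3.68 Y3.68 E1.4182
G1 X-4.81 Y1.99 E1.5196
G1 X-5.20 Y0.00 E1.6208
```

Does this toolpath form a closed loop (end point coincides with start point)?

yes

Start point (G0): (-5.20, 0.00). End point (last G1): the path returns to the start — closed.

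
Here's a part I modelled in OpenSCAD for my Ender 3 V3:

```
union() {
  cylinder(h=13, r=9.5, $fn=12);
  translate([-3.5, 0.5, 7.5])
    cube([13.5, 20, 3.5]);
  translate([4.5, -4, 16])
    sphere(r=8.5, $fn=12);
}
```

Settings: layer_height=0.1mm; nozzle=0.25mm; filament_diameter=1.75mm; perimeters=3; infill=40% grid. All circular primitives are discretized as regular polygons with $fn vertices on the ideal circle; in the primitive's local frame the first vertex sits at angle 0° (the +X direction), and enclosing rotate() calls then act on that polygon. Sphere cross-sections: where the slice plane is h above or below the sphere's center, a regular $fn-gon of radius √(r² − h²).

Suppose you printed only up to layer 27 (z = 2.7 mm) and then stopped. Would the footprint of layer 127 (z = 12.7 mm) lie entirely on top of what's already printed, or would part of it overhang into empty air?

part overhangs

Compare the two slices. At z = 2.7: the r=9.5 cylinder gives a regular 12-gon of circumradius 9.5 (constant along its height) (area = (12/2)·9.500²·sin(360°/12) = 270.75 mm²); the cube at (-3.5, 0.5) does not reach this height (z outside [7.5, 11]); the sphere at (4.5, -4) is not intersected at this z (|z−center|=13.300 > r=8.5); Merging all regions: only the r=9.5 cylinder is present, so the union is just that shape — area = 270.75 mm². At z = 12.7: the r=9.5 cylinder contributes a regular 12-gon of circumradius 9.5 (area = (12/2)·9.500²·sin(360°/12) = 270.75 mm²); the cube at (-3.5, 0.5) does not reach this height (z outside [7.5, 11]); the sphere at (4.5, -4): section is a regular 12-gon, circumradius = √(r²−h²) = √(8.5²−3.3²) = 7.833 (area = (12/2)·7.833²·sin(360°/12) = 184.08 mm²); Merging all regions: the regions partially overlap — summed areas 454.83 mm² minus the doubly-counted overlap 123.84 mm² gives 330.99 mm² — area = 330.99 mm². Checking containment: at z = 12.7 the cross-section extends beyond the z = 2.7 cross-section by about 60.24 mm².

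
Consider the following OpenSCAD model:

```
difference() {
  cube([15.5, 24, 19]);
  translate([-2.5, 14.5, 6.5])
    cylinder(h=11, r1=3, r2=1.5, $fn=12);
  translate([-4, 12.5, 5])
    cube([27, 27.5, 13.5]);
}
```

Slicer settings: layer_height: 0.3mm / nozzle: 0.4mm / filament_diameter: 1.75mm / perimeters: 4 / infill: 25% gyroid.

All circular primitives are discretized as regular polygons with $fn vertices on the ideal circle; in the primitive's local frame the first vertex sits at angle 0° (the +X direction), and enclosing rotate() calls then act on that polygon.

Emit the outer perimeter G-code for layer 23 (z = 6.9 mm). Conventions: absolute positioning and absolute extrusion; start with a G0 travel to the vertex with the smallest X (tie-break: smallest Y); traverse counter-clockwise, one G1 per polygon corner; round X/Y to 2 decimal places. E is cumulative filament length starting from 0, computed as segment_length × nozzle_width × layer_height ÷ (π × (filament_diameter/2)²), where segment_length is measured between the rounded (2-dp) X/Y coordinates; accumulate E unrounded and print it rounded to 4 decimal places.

G0 X0.00 Y0.00 Z6.90
G1 X15.50 Y0.00 E0.7733
G1 X15.50 Y12.50 E1.3969
G1 X0.00 Y12.50 E2.1702
G1 X0.00 Y0.00 E2.7939

At z = 6.9 mm: the cube is present — its section is the full 15.5×24 rectangle; the cone at (-2.5, 14.5): at t=0.036 of its height the radius interpolates to r₁+(r₂−r₁)t = 2.945, giving a regular 12-gon of that circumradius; the cube at (-4, 12.5) is present — its section is the full 27×27.5 rectangle; After the difference (first − rest): starting from the 15.5×24 cube, the cone at (-2.5, 14.5) partially overlaps it — only the 0.73 mm² overlap (of its 26.03 mm²) is removed, clipping the outline; the 27×27.5 cube at (-4, 12.5) partially overlaps it — only the 177.52 mm² overlap (of its 742.50 mm²) is removed, clipping the outline — 1 connected region. The outline is a single polygon with 4 vertices. Extrusion per mm of travel: 0.4 × 0.3 / (π × 0.875²) = 0.049890. Accumulating E over each segment gives final E = 2.7939.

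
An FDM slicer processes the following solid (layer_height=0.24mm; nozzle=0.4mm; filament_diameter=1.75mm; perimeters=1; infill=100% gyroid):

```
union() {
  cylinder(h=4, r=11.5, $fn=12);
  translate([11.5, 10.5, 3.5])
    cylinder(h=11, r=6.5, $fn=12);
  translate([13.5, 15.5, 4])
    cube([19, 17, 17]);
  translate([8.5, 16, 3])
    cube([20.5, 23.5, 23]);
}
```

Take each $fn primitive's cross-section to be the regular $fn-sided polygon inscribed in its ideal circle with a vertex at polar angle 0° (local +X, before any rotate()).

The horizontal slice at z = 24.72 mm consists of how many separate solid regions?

At z = 24.72 mm: the cylinder is absent (z outside [0, 4]); the cylinder at (11.5, 10.5) does not reach this height (z outside [3.5, 14.5]); the cube at (13.5, 15.5) is absent (z outside [4, 21]); the cube at (8.5, 16) (footprint 20.5×23.5) is included at this height; Merging all regions: only the 20.5×23.5 cube at (8.5, 16) is present, so the union is just that shape — 1 connected region. The result has 1 disconnected region.

1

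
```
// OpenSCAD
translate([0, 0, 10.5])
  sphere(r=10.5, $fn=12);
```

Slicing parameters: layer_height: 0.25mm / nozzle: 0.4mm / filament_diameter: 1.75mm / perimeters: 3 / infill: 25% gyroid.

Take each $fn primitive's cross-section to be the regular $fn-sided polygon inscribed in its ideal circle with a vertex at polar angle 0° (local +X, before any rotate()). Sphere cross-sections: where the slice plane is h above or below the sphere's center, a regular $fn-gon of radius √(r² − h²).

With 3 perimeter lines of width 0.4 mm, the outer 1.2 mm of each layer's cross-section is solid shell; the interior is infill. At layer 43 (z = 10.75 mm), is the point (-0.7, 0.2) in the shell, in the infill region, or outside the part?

At z = 10.75 mm: the sphere: section is a regular 12-gon, circumradius = √(r²−h²) = √(10.5²−0.25²) = 10.497. Overall, the cross-section is a single solid region. The nearest boundary edge runs (-9.09, 5.25)→(-10.50, 0.00); distance from the point to it = 9.41 mm. The point is inside the cross-section and 9.41 mm from the nearest boundary — more than the 1.2 mm shell width (3 × 0.4), so it's in the infill interior.

infill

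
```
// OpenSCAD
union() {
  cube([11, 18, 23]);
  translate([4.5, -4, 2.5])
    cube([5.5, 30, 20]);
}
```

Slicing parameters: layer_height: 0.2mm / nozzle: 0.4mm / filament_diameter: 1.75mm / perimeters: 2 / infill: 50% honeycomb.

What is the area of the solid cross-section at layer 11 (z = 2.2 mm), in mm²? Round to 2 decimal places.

198.00 mm²

At z = 2.2 mm: the cube is present — its section is the full 11×18 rectangle (area 198.00 mm²); the cube at (4.5, -4) is not intersected at this z (z outside [2.5, 22.5]); Taking the union: only the 11×18 cube is present, so the union is just that shape — area = 198.00 mm². Overall, the cross-section is a single solid region. Net area = 198.00 mm².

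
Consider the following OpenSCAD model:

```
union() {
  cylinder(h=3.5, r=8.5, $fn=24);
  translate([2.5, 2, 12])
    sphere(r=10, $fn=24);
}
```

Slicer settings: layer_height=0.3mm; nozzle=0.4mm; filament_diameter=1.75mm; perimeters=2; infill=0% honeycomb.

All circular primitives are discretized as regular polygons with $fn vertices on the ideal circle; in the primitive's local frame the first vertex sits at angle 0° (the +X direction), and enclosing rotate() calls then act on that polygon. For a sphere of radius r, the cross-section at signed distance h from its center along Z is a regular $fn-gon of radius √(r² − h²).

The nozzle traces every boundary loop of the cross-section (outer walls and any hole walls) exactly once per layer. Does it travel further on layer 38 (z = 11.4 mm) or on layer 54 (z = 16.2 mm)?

layer 38 (z = 11.4 mm)

Layer 38 (z = 11.4): the cylinder does not reach this height (z outside [0, 3.5]); the sphere at (2.5, 2): section is a regular 24-gon, circumradius = √(r²−h²) = √(10²−0.6²) = 9.982 (perimeter = 2·24·9.982·sin(180°/24) = 62.54 mm); Taking the union: only the r=10 sphere at (2.5, 2) is present, so the union is just that shape — boundary = 62.54 mm. So its perimeter = 62.54 mm. Layer 54 (z = 16.2): the cylinder is absent (z outside [0, 3.5]); the sphere at (2.5, 2): section is a regular 24-gon, circumradius = √(r²−h²) = √(10²−4.2²) = 9.075 (perimeter = 2·24·9.075·sin(180°/24) = 56.86 mm); Merging all regions: only the r=10 sphere at (2.5, 2) is present, so the union is just that shape — boundary = 56.86 mm. So its perimeter = 56.86 mm. Layer 38 is larger (62.54 vs 56.86 mm).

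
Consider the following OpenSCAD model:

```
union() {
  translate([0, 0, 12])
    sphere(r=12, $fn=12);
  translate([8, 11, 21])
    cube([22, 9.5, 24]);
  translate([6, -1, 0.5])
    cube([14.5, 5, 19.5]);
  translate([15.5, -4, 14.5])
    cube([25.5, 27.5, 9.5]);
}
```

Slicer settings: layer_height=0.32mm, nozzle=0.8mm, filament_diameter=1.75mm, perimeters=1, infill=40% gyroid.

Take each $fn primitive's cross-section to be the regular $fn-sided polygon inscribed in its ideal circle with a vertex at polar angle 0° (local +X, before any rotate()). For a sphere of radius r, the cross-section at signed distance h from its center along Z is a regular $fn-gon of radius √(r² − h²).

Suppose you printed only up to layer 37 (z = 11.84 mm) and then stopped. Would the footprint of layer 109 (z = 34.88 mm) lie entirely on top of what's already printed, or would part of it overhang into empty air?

part overhangs

Compare the two slices. At z = 11.84: the sphere: section is a regular 12-gon, circumradius = √(r²−h²) = √(12²−0.16²) = 11.999 (area = (12/2)·11.999²·sin(360°/12) = 431.92 mm²); the cube at (8, 11) does not reach this height (z outside [21, 45]); the 14.5×5 cube at (6, -1) contributes its full rectangle (area 72.50 mm²); the cube at (15.5, -4) does not reach this height (z outside [14.5, 24]); Combining (union): the regions partially overlap — summed areas 504.42 mm² minus the doubly-counted overlap 27.72 mm² gives 476.71 mm² — area = 476.71 mm². At z = 34.88: the sphere is absent (|z−center|=22.880 > r=12); the 22×9.5 cube at (8, 11) contributes its full rectangle (area 209.00 mm²); the cube at (6, -1) is absent (z outside [0.5, 20]); the cube at (15.5, -4) does not reach this height (z outside [14.5, 24]); Merging all regions: only the 22×9.5 cube at (8, 11) is present, so the union is just that shape — area = 209.00 mm². Checking containment: at z = 34.88 the cross-section extends beyond the z = 11.84 cross-section by about 209.00 mm².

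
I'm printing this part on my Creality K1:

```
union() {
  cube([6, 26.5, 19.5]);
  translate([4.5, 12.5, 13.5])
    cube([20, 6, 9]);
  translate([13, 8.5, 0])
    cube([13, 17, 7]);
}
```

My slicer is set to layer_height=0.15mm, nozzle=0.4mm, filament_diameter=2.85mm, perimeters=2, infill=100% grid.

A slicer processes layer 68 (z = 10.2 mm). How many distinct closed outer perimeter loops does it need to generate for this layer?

At z = 10.2 mm: the cube is present — its section is the full 6×26.5 rectangle; the cube at (4.5, 12.5) does not reach this height (z outside [13.5, 22.5]); the cube at (13, 8.5) is absent (z outside [0, 7]); Taking the union: only the 6×26.5 cube is present, so the union is just that shape — 1 connected region. The result has 1 disconnected region.

1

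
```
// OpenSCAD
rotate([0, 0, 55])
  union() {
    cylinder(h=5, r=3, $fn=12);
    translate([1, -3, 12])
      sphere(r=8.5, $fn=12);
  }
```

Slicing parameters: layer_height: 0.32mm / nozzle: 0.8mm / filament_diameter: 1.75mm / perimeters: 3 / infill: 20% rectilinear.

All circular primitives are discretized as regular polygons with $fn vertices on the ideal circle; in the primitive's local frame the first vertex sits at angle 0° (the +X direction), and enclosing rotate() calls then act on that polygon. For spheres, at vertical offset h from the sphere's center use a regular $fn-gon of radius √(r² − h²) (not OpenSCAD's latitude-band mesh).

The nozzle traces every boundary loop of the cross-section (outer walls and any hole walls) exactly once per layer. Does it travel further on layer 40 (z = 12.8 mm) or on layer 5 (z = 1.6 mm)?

layer 40 (z = 12.8 mm)

Layer 40 (z = 12.8): the cylinder is not intersected at this z (z outside [0, 5]); the r=8.5 sphere at (1, -3) slices to a regular 12-gon of circumradius 8.462 (√(r²−h²) with h=0.8 from center) (perimeter = 2·12·8.462·sin(180°/12) = 52.56 mm); Merging all regions: only the r=8.5 sphere at (1, -3) is present, so the union is just that shape — boundary = 52.56 mm; (whole slice rotated 55° about Z — lengths, areas and connectivity unchanged). So its perimeter = 52.56 mm. Layer 5 (z = 1.6): the r=3 cylinder gives a regular 12-gon of circumradius 3 (constant along its height) (perimeter = 2·12·3.000·sin(180°/12) = 18.63 mm); the sphere at (1, -3) is absent (|z−center|=10.400 > r=8.5); Combining (union): only the r=3 cylinder is present, so the union is just that shape — boundary = 18.63 mm; (rotated 55° about Z; rotation is an isometry so areas/perimeters/island counts are preserved). So its perimeter = 18.63 mm. Layer 40 is larger (52.56 vs 18.63 mm).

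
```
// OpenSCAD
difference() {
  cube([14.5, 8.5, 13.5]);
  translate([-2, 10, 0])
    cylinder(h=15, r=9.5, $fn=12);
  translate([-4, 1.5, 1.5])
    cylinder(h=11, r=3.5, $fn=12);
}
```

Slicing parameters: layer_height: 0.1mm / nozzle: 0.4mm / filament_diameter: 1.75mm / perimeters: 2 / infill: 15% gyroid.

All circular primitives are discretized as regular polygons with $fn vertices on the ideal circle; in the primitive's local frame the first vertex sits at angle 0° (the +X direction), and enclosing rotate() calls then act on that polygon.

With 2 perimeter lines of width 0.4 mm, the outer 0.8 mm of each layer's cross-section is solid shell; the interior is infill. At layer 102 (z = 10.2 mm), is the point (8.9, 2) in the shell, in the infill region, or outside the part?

At z = 10.2 mm: the 14.5×8.5 cube contributes its full rectangle; the r=9.5 cylinder at (-2, 10) gives a regular 12-gon of circumradius 9.5 (constant along its height); the cylinder at (-4, 1.5): section is a regular 12-gon, circumradius r=3.5; After the difference (first − rest): starting from the 14.5×8.5 cube, the r=9.5 cylinder at (-2, 10) partially overlaps it — only the 38.27 mm² overlap (of its 270.75 mm²) is removed, clipping the outline; the r=3.5 cylinder at (-4, 1.5) misses the remaining region (no effect) — 1 connected region. Overall, the cross-section is a single solid region. The nearest boundary edge runs (14.50, 0.00)→(0.00, 0.00); distance from the point to it = 2.00 mm. The point is inside the cross-section and 2.00 mm from the nearest boundary — more than the 0.8 mm shell width (2 × 0.4), so it's in the infill interior.

infill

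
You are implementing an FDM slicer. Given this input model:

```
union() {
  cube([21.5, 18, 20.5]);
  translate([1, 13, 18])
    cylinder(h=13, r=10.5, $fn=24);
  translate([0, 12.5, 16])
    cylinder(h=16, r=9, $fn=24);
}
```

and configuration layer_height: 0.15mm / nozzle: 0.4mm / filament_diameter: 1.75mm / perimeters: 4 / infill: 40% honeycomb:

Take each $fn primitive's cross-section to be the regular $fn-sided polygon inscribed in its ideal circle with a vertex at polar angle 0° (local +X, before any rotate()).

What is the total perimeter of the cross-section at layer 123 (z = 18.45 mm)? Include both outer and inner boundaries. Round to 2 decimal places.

96.55 mm

At z = 18.45 mm: the 21.5×18 cube contributes its full rectangle (perimeter 79.00 mm); the r=10.5 cylinder at (1, 13) gives a regular 24-gon of circumradius 10.5 (constant along its height) (perimeter = 2·24·10.500·sin(180°/24) = 65.79 mm); the r=9 cylinder at (0, 12.5) contributes a regular 24-gon of circumradius 9 (perimeter = 2·24·9.000·sin(180°/24) = 56.39 mm); Taking the union: the regions partially overlap (shared area 402.73 mm²), so the edge portions inside another operand are dropped and the merged outline is re-measured after clipping — boundary = 96.55 mm. Overall, the cross-section is a single solid region. Total boundary length (outer) = 96.55 mm.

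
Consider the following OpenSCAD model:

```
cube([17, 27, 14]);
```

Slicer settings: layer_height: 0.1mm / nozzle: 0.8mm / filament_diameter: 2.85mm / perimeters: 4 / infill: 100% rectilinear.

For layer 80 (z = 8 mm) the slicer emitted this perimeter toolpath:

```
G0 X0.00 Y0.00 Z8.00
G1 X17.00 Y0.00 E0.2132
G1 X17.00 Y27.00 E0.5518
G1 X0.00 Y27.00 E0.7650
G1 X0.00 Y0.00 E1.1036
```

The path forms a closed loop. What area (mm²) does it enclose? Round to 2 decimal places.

Apply the shoelace formula to the sequence of (X, Y) vertices; enclosed area = 459.00 mm².

459.00 mm²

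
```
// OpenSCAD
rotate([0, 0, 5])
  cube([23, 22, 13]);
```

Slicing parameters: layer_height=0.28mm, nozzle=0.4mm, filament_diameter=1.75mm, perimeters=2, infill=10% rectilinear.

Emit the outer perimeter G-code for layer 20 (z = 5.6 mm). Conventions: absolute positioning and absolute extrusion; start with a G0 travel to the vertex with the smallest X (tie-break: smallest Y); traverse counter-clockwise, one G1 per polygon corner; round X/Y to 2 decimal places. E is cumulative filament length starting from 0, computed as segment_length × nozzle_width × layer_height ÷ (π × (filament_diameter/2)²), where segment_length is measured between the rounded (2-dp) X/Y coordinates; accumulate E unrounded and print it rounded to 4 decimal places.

G0 X-1.92 Y21.92 Z5.60
G1 X0.00 Y0.00 E1.0246
G1 X22.91 Y2.00 E2.0954
G1 X21.00 Y23.92 E3.1200
G1 X-1.92 Y21.92 E4.1913

At z = 5.6 mm: the cube (footprint 23×22) is included at this height; (whole slice rotated 5° about Z — lengths, areas and connectivity unchanged). The outline is a single polygon with 4 vertices. Extrusion per mm of travel: 0.4 × 0.28 / (π × 0.875²) = 0.046564. Accumulating E over each segment gives final E = 4.1913.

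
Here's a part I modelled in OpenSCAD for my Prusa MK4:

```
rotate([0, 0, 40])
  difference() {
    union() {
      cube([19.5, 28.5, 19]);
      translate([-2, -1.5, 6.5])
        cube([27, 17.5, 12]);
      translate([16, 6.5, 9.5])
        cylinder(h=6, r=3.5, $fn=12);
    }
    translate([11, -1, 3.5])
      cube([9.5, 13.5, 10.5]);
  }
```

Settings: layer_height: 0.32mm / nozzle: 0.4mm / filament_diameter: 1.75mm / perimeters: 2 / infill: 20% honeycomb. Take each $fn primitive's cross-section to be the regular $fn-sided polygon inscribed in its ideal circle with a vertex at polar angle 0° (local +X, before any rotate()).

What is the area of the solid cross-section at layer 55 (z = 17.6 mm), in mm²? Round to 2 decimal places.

716.25 mm²

At z = 17.6 mm: the 19.5×28.5 cube contributes its full rectangle (area 555.75 mm²); the 27×17.5 cube at (-2, -1.5) contributes its full rectangle (area 472.50 mm²); the cylinder at (16, 6.5) is absent (z outside [9.5, 15.5]); Combining (union): the regions partially overlap — summed areas 1028.25 mm² minus the doubly-counted overlap 312.00 mm² gives 716.25 mm² — area = 716.25 mm²; the cube at (11, -1) is absent (z outside [3.5, 14]); After the difference (first − rest): none of the subtracted shapes is present at this height, so the result so far is unchanged — area = 716.25 mm²; (rotated 40° about Z; rotation is an isometry so areas/perimeters/island counts are preserved). Overall, the cross-section is a single solid region. Net area = 716.25 mm².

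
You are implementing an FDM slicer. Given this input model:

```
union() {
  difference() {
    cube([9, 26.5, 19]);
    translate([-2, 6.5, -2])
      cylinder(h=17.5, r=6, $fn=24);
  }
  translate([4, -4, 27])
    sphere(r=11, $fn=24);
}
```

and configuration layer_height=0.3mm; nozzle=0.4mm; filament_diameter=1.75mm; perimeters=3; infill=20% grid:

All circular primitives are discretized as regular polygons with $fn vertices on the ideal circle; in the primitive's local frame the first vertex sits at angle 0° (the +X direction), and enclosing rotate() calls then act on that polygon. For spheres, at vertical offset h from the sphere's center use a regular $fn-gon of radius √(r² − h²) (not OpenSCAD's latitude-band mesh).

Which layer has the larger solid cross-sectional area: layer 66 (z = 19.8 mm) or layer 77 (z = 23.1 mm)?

layer 77 (z = 23.1 mm)

Layer 66 (z = 19.8): the cube is not intersected at this z (z outside [0, 19]); the cylinder at (-2, 6.5) is not intersected at this z (z outside [-2, 15.5]); Subtracting the remaining from the first: the first operand is absent here, so nothing remains; the r=11 sphere at (4, -4) slices to a regular 24-gon of circumradius 8.316 (√(r²−h²) with h=7.2 from center) (area = (24/2)·8.316²·sin(360°/24) = 214.80 mm²); Taking the union: only the r=11 sphere at (4, -4) is present, so the union is just that shape — area = 214.80 mm². So its area = 214.80 mm². Layer 77 (z = 23.1): the cube does not reach this height (z outside [0, 19]); the cylinder at (-2, 6.5) is not intersected at this z (z outside [-2, 15.5]); After the difference (first − rest): the first operand is absent here, so nothing remains; the r=11 sphere at (4, -4) slices to a regular 24-gon of circumradius 10.285 (√(r²−h²) with h=3.9 from center) (area = (24/2)·10.285²·sin(360°/24) = 328.57 mm²); Merging all regions: only the r=11 sphere at (4, -4) is present, so the union is just that shape — area = 328.57 mm². So its area = 328.57 mm². Layer 77 is larger (328.57 vs 214.80 mm²).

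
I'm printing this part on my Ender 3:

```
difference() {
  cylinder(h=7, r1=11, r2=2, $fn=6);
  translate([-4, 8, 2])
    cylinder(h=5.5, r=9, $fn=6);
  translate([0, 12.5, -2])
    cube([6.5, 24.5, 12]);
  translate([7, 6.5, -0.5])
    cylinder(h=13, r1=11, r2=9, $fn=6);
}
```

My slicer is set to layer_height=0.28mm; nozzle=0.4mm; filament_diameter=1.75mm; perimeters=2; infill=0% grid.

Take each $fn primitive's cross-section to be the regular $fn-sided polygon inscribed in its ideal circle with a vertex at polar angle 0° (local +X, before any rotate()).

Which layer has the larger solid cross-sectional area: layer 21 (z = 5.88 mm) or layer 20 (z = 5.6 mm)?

Layer 21 (z = 5.88): the cone contributes a regular 6-gon of circumradius 3.440 (interpolated between r1=11 and r2=2 at t=0.840) (area = (6/2)·3.440²·sin(360°/6) = 30.74 mm²); the r=9 cylinder at (-4, 8) contributes a regular 6-gon of circumradius 9 (area = (6/2)·9.000²·sin(360°/6) = 210.44 mm²); the cube at (0, 12.5) (footprint 6.5×24.5) is included at this height (area 159.25 mm²); the cone at (7, 6.5) (r1=11→r2=9) has section circumradius 10.018 here — a regular 6-gon (area = (6/2)·10.018²·sin(360°/6) = 260.77 mm²); After the difference (first − rest): starting from the cone (30.74 mm²), the r=9 cylinder at (-4, 8) partially overlaps it — only the 10.53 mm² overlap (of its 210.44 mm²) is removed, clipping the outline; the 6.5×24.5 cube at (0, 12.5) misses the remaining region (no effect); the cone at (7, 6.5) partially overlaps it — only the 7.15 mm² overlap (of its 260.77 mm²) is removed, clipping the outline — area = 13.06 mm². So its area = 13.06 mm². Layer 20 (z = 5.6): the cone (r1=11→r2=2) has section circumradius 3.800 here — a regular 6-gon (area = (6/2)·3.800²·sin(360°/6) = 37.52 mm²); the r=9 cylinder at (-4, 8) contributes a regular 6-gon of circumradius 9 (area = (6/2)·9.000²·sin(360°/6) = 210.44 mm²); the cube at (0, 12.5) (footprint 6.5×24.5) is included at this height (area 159.25 mm²); the cone at (7, 6.5) contributes a regular 6-gon of circumradius 10.062 (interpolated between r1=11 and r2=9 at t=0.469) (area = (6/2)·10.062²·sin(360°/6) = 263.02 mm²); Subtracting the remaining from the first: starting from the cone (37.52 mm²), the r=9 cylinder at (-4, 8) partially overlaps it — only the 12.84 mm² overlap (of its 210.44 mm²) is removed, clipping the outline; the 6.5×24.5 cube at (0, 12.5) misses the remaining region (no effect); the cone at (7, 6.5) partially overlaps it — only the 9.07 mm² overlap (of its 263.02 mm²) is removed, clipping the outline — area = 15.61 mm². So its area = 15.61 mm². Layer 20 is larger (15.61 vs 13.06 mm²).

layer 20 (z = 5.6 mm)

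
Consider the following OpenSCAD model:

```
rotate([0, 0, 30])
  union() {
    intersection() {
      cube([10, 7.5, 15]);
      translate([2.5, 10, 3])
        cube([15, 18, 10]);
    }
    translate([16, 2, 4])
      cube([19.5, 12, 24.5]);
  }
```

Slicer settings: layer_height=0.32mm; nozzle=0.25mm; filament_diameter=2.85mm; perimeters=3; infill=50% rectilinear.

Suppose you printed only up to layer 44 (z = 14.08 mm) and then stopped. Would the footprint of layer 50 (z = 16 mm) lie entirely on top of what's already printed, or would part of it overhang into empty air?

Compare the two slices. At z = 14.08: the 10×7.5 cube contributes its full rectangle (area 75.00 mm²); the cube at (2.5, 10) is absent (z outside [3, 13]); After intersecting: at least one operand is absent at this height, so nothing remains; the cube at (16, 2) is present — its section is the full 19.5×12 rectangle (area 234.00 mm²); Taking the union: only the 19.5×12 cube at (16, 2) is present, so the union is just that shape — area = 234.00 mm²; (whole slice rotated 30° about Z — lengths, areas and connectivity unchanged). At z = 16: the cube is not intersected at this z (z outside [0, 15]); the cube at (2.5, 10) is absent (z outside [3, 13]); Taking the intersection: at least one operand is absent at this height, so nothing remains; the 19.5×12 cube at (16, 2) contributes its full rectangle (area 234.00 mm²); Merging all regions: only the 19.5×12 cube at (16, 2) is present, so the union is just that shape — area = 234.00 mm²; (whole slice rotated 30° about Z — lengths, areas and connectivity unchanged). Checking containment: the cross-section at z = 16 is a subset of the cross-section at z = 14.08.

entirely on top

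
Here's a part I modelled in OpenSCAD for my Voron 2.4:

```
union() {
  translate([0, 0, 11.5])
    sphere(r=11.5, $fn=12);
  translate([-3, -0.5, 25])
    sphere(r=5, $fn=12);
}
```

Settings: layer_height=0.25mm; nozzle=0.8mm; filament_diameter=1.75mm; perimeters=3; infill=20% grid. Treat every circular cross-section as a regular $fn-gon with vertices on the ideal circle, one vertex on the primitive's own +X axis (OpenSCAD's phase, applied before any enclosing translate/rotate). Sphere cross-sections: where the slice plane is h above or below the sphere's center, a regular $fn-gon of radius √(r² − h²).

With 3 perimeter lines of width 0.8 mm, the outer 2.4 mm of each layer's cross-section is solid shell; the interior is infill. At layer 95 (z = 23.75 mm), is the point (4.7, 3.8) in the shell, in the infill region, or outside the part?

At z = 23.75 mm: the sphere is not intersected at this z (|z−center|=12.250 > r=11.5); the r=5 sphere at (-3, -0.5) slices to a regular 12-gon of circumradius 4.841 (√(r²−h²) with h=1.25 from center); Merging all regions: only the r=5 sphere at (-3, -0.5) is present, so the union is just that shape — 1 connected region. Overall, the cross-section is a single solid region. The nearest boundary edge runs (1.84, -0.50)→(1.19, 1.92); distance from the point to it = 3.98 mm. The point is not inside any of the regions above, so it lies outside the cross-section (3.98 mm from the nearest boundary).

outside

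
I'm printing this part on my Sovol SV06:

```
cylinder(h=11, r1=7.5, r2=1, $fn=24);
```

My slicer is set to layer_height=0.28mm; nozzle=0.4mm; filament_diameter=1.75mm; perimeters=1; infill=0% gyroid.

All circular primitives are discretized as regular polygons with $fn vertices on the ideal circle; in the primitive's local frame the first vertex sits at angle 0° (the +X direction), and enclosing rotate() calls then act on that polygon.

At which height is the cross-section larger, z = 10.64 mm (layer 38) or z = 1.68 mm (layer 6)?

layer 6 (z = 1.68 mm)

Layer 38 (z = 10.64): the cone: at t=0.967 of its height the radius interpolates to r₁+(r₂−r₁)t = 1.213, giving a regular 24-gon of that circumradius (area = (24/2)·1.213²·sin(360°/24) = 4.57 mm²). So its area = 4.57 mm². Layer 6 (z = 1.68): the cone contributes a regular 24-gon of circumradius 6.507 (interpolated between r1=7.5 and r2=1 at t=0.153) (area = (24/2)·6.507²·sin(360°/24) = 131.52 mm²). So its area = 131.52 mm². Layer 6 is larger (131.52 vs 4.57 mm²).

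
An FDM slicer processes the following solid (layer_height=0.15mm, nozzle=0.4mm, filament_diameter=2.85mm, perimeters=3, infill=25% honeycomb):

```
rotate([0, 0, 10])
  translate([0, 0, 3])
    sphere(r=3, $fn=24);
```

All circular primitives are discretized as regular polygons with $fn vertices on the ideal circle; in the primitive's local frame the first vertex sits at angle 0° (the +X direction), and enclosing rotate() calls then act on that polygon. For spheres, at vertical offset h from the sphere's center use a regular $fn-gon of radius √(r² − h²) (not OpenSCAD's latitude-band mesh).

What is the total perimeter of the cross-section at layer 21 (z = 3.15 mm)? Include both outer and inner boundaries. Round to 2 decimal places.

At z = 3.15 mm: the sphere: section is a regular 24-gon, circumradius = √(r²−h²) = √(3²−0.15²) = 2.996 (perimeter = 2·24·2.996·sin(180°/24) = 18.77 mm); (rotated 10° about Z; rotation is an isometry so areas/perimeters/island counts are preserved). Overall, the cross-section is a single solid region. Total boundary length (outer) = 18.77 mm.

18.77 mm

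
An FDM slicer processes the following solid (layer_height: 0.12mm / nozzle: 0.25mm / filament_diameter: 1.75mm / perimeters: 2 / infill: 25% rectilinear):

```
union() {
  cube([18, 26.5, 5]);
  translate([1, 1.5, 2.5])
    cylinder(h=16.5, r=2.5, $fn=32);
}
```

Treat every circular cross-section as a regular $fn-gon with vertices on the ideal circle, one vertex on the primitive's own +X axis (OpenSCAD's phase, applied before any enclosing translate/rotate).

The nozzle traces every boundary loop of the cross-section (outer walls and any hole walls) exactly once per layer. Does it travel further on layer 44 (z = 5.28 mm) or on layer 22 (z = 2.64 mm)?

layer 22 (z = 2.64 mm)

Layer 44 (z = 5.28): the cube is not intersected at this z (z outside [0, 5]); the r=2.5 cylinder at (1, 1.5) contributes a regular 32-gon of circumradius 2.5 (perimeter = 2·32·2.500·sin(180°/32) = 15.68 mm); Merging all regions: only the r=2.5 cylinder at (1, 1.5) is present, so the union is just that shape — boundary = 15.68 mm. So its perimeter = 15.68 mm. Layer 22 (z = 2.64): the 18×26.5 cube contributes its full rectangle (perimeter 89.00 mm); the r=2.5 cylinder at (1, 1.5) contributes a regular 32-gon of circumradius 2.5 (perimeter = 2·32·2.500·sin(180°/32) = 15.68 mm); Combining (union): the regions partially overlap (shared area 12.30 mm²), so the edge portions inside another operand are dropped and the merged outline is re-measured after clipping — boundary = 91.34 mm. So its perimeter = 91.34 mm. Layer 22 is larger (91.34 vs 15.68 mm).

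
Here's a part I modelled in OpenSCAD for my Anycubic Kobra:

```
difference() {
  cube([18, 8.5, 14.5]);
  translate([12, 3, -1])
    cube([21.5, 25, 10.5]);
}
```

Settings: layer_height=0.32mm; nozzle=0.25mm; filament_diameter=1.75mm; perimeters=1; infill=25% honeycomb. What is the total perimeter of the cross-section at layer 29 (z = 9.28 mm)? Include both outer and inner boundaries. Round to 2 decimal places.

53.00 mm

At z = 9.28 mm: the 18×8.5 cube contributes its full rectangle (perimeter 53.00 mm); the cube at (12, 3) is present — its section is the full 21.5×25 rectangle (perimeter 93.00 mm); After the difference (first − rest): starting from the 18×8.5 cube, the 21.5×25 cube at (12, 3) partially overlaps it — only the 33.00 mm² overlap (of its 537.50 mm²) is removed, clipping the outline — boundary = 53.00 mm. Overall, the cross-section is a single solid region. Total boundary length (outer) = 53.00 mm.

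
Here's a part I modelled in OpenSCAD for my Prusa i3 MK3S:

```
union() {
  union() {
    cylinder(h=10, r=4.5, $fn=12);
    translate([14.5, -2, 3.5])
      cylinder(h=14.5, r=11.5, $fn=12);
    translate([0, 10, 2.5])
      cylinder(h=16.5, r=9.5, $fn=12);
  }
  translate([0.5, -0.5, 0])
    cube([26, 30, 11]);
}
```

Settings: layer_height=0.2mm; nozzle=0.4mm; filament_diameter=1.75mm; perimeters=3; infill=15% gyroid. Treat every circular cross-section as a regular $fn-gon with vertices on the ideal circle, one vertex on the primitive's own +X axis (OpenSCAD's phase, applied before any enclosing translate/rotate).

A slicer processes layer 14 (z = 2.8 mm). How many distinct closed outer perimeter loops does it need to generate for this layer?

At z = 2.8 mm: the r=4.5 cylinder contributes a regular 12-gon of circumradius 4.5; the cylinder at (14.5, -2) does not reach this height (z outside [3.5, 18]); the r=9.5 cylinder at (0, 10) contributes a regular 12-gon of circumradius 9.5; Taking the union: the regions partially overlap (shared area 21.18 mm²), so overlapping operands fuse into one piece — 1 connected region; the cube at (0.5, -0.5) is present — its section is the full 26×30 rectangle; Combining (union): the regions partially overlap (shared area 132.22 mm²), so overlapping operands fuse into one piece — 1 connected region. The result has 1 disconnected region.

1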